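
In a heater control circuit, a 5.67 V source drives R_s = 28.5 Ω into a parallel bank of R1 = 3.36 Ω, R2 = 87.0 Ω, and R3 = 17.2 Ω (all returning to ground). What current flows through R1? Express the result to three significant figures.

Combine the parallel branches: R_p = (1/3.36 + 1/87.0 + 1/17.2)⁻¹ = 2.723 Ω.
V_A = 5.67 × 2.723/31.22 = 0.4945 V.
I(R1) = V_A / R1 = 0.4945/3.36 = 0.1472 A.

I ≈ 0.147 A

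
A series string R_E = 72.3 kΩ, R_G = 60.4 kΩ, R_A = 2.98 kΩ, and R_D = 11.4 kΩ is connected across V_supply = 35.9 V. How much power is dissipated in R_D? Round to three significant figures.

P ≈ 0.679 mW

Series current I = V_supply/ΣR = 35.9/147.1 = 0.2441 mA.
P = I²R = 0.05958 × 11.4 = 0.6792 mW.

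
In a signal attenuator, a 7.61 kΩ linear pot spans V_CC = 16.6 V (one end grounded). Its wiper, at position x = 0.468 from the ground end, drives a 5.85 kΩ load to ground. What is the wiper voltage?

V_out ≈ 5.87 V

Lower segment x·R_p = 3.561 kΩ; upper segment (1−x)·R_p = 4.049 kΩ.
R_L loads the lower segment: effective lower R = 2.214 kΩ.
Then V_out = V_CC · 2.214/(4.049 + 2.214) = 5.868 V.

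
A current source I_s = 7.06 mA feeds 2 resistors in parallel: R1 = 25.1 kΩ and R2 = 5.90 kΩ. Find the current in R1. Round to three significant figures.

Two-branch current divider: I_k = I_s · R_other/(R_1 + R_2).
So I = 7.06 × 5.90/31.00 = 1.344 mA.

I ≈ 1.34 mA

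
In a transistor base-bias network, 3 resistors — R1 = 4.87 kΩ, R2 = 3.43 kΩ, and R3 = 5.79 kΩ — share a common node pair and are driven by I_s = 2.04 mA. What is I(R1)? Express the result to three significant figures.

I ≈ 0.626 mA

Total conductance ΣG = 1/4.87 + 1/3.43 + 1/5.79 = 0.6696 (units of 1/kΩ).
By the current-divider rule, I = I_s · G_k/ΣG = 2.04 × 0.3067 = 0.6256 mA.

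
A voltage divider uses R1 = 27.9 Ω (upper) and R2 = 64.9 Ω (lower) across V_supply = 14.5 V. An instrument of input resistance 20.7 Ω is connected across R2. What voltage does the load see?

V_out ≈ 5.22 V

First combine the lower leg with the load: R2 ‖ R_L = 15.69 Ω.
Voltage divider with the loaded lower leg: V_out = 14.5 × 15.69/(27.9 + 15.69) = 14.5 × 0.3600 = 5.220 V.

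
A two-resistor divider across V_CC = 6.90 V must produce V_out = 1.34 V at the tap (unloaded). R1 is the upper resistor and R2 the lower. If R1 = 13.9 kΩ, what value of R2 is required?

R2 ≈ 3.35 kΩ

Required fraction k = V_out/V_CC = 0.1942.
R2 = R1 · 0.1942/(1 − 0.1942) = 3.350 kΩ.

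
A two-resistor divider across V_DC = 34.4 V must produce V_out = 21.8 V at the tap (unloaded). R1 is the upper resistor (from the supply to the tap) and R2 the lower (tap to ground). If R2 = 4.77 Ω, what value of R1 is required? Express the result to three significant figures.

Required fraction k = V_out/V_DC = 0.6337.
R1 = R2·(1/k − 1) = 4.77 × 0.5780 = 2.757 Ω.

R1 ≈ 2.76 Ω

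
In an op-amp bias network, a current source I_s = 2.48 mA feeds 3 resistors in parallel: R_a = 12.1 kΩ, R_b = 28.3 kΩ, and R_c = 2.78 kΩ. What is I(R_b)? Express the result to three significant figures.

I ≈ 0.183 mA

Total conductance ΣG = 1/12.1 + 1/28.3 + 1/2.78 = 0.4777 (units of 1/kΩ).
Current divider: I(R_b) = I_s · G_k/ΣG = 2.48 × (0.03534/0.4777) = 2.48 × 0.07397 = 0.1834 mA.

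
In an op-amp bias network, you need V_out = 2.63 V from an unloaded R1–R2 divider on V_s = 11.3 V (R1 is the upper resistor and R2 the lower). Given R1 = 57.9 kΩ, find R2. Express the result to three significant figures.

R2 ≈ 17.6 kΩ

V_out/V_s = R2/(R1+R2) = 0.2327.
So R2 = R1 · V_out/(V_s − V_out) = 57.9 × 2.63/(11.3 − 2.63) = 57.9 × 0.3033 = 17.56 kΩ.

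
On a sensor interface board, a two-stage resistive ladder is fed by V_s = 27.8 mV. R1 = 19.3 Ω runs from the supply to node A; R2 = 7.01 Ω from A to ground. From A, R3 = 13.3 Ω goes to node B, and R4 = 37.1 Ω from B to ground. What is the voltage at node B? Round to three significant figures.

V_B ≈ 4.95 mV

Node A sees R2 in parallel with the series input of stage 2, R3 + R4 = 50.40 Ω.
R2 ‖ (R3+R4) = 6.154 Ω.
V_A = 27.8 × 6.154/(19.3 + 6.154) = 6.721 mV.
Then the unloaded second divider: V_B = V_A × R4/(R3+R4) = 6.721 × 0.7361 = 4.948 mV.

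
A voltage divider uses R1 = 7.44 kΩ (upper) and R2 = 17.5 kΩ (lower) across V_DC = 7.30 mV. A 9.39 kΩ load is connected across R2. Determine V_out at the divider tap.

V_out ≈ 3.29 mV

The load sits in parallel with R2, giving an effective lower resistance R2' = R2·R_L/(R2+R_L) = 6.111 kΩ.
Now apply the divider: V_out = 7.30 × 0.4510 = 3.292 mV.
(Unloaded it would be 5.12 mV; the load pulls it down.)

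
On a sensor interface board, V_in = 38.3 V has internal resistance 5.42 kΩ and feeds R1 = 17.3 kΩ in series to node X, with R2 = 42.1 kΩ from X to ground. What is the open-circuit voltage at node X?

R1' = 5.42 + 17.3 = 22.72 kΩ (source resistance + R1).
With X open, the divider is unloaded: V_th = 38.3 × 42.1/64.82 = 24.88 V.

V_th ≈ 24.9 V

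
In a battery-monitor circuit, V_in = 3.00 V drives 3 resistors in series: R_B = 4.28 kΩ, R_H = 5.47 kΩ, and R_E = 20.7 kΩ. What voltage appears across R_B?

Total series resistance ΣR = 4.28 + 5.47 + 20.7 = 30.45 kΩ.
Voltage divider: V = V_in · (4.280 / 30.45) = 3.00 × 0.1406 = 0.4217 V.

V ≈ 0.422 V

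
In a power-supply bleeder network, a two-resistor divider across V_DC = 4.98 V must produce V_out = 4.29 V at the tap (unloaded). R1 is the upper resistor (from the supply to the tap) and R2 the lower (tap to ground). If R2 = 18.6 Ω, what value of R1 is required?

R1 ≈ 2.99 Ω

The divider ratio is R2/(R1+R2) = 4.29/4.98 = 0.8614.
Rearranging, R1 = R2·(1−k)/k = 18.6 × 0.1608 = 2.992 Ω.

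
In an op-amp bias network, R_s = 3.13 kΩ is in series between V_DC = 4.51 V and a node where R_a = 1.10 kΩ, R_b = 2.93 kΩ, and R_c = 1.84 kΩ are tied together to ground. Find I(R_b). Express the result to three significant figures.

I ≈ 0.233 mA

Combine the parallel branches: R_p = (1/1.10 + 1/2.93 + 1/1.84)⁻¹ = 0.5575 kΩ.
V_A = 4.51 × 0.5575/3.687 = 0.6818 V.
I(R_b) = V_A / R_b = 0.6818/2.93 = 0.2327 mA.
(Check via current divider: I_total = 1.223 mA; share G_k/ΣG = 0.1903 → same result.)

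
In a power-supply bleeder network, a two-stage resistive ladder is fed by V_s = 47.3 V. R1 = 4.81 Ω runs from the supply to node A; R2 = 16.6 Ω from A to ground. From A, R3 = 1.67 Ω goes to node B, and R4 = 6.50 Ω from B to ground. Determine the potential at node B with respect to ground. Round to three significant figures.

V_B ≈ 20.0 V

The second stage (R3 + R4 = 8.170 Ω) loads node A in parallel with R2.
Effective lower resistance at A: R2 ‖ 8.170 = 5.475 Ω.
First divider: V_A = V_s · 5.475/(4.81 + 5.475) = 25.18 V.
Stage 2 is unloaded, so V_B = V_A · R4/(R3+R4) = 25.18 × 6.50/8.170 = 20.03 V.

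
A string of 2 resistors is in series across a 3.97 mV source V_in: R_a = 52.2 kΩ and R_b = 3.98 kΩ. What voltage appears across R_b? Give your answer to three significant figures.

Total series resistance ΣR = 52.2 + 3.98 = 56.18 kΩ.
By the voltage-divider rule, V = 3.97 × 3.980/56.18 = 0.2812 mV.

V ≈ 0.281 mV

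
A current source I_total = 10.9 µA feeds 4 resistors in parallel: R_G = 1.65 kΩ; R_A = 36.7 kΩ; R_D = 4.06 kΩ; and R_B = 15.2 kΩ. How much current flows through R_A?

ΣG = 1/1.65 + 1/36.7 + 1/4.06 + 1/15.2 = 0.9454.
By the current-divider rule, I = I_total · G_k/ΣG = 10.9 × 0.02882 = 0.3142 µA.

I ≈ 0.314 µA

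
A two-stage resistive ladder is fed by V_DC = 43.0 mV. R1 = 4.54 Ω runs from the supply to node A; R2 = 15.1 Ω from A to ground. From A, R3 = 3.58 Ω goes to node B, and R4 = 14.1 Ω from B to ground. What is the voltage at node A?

The second stage (R3 + R4 = 17.68 Ω) loads node A in parallel with R2.
R2 ‖ (R3+R4) = 8.144 Ω.
So V_A = 43.0 × 0.6421 = 27.61 mV.

V_A ≈ 27.6 mV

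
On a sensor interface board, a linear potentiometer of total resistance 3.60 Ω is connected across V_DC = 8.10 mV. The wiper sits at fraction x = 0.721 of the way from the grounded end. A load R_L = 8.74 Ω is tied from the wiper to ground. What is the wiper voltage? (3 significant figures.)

Split the track: R_lower = x·R_p = 2.596 Ω, R_upper = (1−x)·R_p = 1.004 Ω.
(x·R_p) ‖ R_L = 2.001 Ω.
Then V_out = V_DC · 2.001/(1.004 + 2.001) = 5.393 mV.

V_out ≈ 5.39 mV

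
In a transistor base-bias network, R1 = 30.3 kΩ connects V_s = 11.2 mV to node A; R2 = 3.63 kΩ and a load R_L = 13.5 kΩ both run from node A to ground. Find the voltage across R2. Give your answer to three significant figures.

First combine the lower leg with the load: R2 ‖ R_L = 2.861 kΩ.
Now apply the divider: V_out = 11.2 × 0.08627 = 0.9662 mV.

V_out ≈ 0.966 mV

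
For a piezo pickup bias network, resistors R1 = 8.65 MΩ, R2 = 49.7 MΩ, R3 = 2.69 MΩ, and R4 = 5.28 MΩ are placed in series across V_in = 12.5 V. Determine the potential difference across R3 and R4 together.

V ≈ 1.50 V

Total series resistance ΣR = 8.65 + 49.7 + 2.69 + 5.28 = 66.32 MΩ.
R_{R3..R4} = 2.69 + 5.28 = 7.970 MΩ.
By the voltage-divider rule, V = 12.5 × 7.970/66.32 = 1.502 V.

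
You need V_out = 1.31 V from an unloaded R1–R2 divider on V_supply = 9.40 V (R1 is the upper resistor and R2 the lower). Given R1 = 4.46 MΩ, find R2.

R2 ≈ 0.722 MΩ

The divider ratio is R2/(R1+R2) = 1.31/9.40 = 0.1394.
So R2 = R1 · V_out/(V_supply − V_out) = 4.46 × 1.31/(9.40 − 1.31) = 4.46 × 0.1619 = 0.7222 MΩ.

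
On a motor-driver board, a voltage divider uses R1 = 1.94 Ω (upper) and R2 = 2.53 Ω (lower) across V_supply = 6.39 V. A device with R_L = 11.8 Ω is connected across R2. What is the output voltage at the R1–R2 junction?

First combine the lower leg with the load: R2 ‖ R_L = 2.083 Ω.
Then V_out = V_supply · R2'/(R1 + R2') = 6.39 × 2.083/4.023 = 3.309 V.

V_out ≈ 3.31 V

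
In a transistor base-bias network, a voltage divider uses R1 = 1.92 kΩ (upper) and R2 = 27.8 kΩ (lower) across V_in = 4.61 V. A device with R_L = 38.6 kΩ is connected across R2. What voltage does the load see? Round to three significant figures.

V_out ≈ 4.12 V

First combine the lower leg with the load: R2 ‖ R_L = 16.16 kΩ.
Voltage divider with the loaded lower leg: V_out = 4.61 × 16.16/(1.92 + 16.16) = 4.61 × 0.8938 = 4.120 V.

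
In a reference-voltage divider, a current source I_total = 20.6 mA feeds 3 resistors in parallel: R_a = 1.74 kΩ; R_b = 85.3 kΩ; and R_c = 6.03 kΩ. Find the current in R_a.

I ≈ 15.7 mA

ΣG = 1/1.74 + 1/85.3 + 1/6.03 = 0.7523.
By the current-divider rule, I = I_total · G_k/ΣG = 20.6 × 0.7640 = 15.74 mA.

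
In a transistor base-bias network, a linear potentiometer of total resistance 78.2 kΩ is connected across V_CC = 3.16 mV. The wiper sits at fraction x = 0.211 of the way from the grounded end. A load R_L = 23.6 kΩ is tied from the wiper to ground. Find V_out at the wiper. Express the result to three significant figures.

V_out ≈ 0.430 mV

The pot divides into 61.70 kΩ above the wiper and 16.50 kΩ below.
R_L loads the lower segment: effective lower R = 9.711 kΩ.
V_out = 3.16 × 9.711/(61.70 + 9.711) = 0.4297 mV.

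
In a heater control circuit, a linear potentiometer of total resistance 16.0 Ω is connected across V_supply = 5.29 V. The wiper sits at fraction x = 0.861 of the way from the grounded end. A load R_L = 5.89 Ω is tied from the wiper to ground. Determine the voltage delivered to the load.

V_out ≈ 3.44 V

Split the track: R_lower = x·R_p = 13.78 Ω, R_upper = (1−x)·R_p = 2.224 Ω.
(x·R_p) ‖ R_L = 4.126 Ω.
Then V_out = V_supply · 4.126/(2.224 + 4.126) = 3.437 V.
(Unloaded: V_out = x·V_supply = 4.55 V.)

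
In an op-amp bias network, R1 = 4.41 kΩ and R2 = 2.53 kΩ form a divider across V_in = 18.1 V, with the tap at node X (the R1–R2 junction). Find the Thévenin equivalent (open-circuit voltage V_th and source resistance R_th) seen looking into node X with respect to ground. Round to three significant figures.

V_th ≈ 6.60 V, R_th ≈ 1.61 kΩ

Open-circuit (no load on X): V_th = V_in · R2/(R1 + R2) = 18.1 × 2.53/(4.410 + 2.53) = 6.598 V.
With V_in suppressed (replaced by a short), R_th = R1 ‖ R2 = (4.410 × 2.53)/(4.410 + 2.53) = 1.608 kΩ.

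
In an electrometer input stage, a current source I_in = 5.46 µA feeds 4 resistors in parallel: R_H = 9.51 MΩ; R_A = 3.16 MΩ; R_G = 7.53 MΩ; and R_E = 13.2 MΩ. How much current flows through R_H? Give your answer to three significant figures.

Total conductance ΣG = 1/9.51 + 1/3.16 + 1/7.53 + 1/13.2 = 0.6302 (units of 1/MΩ).
R_H takes the fraction G_k/ΣG = 0.1052/0.6302 = 0.1669, so I = 5.46 × 0.1669 = 0.9111 µA.

I ≈ 0.911 µA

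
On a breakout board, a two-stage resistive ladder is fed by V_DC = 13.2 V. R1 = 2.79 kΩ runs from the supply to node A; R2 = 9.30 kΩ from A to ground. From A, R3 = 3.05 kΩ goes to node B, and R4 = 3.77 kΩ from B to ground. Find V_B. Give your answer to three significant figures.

V_B ≈ 4.27 V

Node A sees R2 in parallel with the series input of stage 2, R3 + R4 = 6.820 kΩ.
Effective lower resistance at A: R2 ‖ 6.820 = 3.935 kΩ.
V_A = 13.2 × 3.935/(2.79 + 3.935) = 7.723 V.
V_B = V_A × 0.5528 = 4.269 V.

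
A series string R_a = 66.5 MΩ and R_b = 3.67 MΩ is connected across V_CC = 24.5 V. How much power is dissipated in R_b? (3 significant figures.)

P ≈ 0.447 µW

Series current I = V_CC/ΣR = 24.5/70.17 = 0.3492 µA.
P = I²R = 0.1219 × 3.67 = 0.4474 µW.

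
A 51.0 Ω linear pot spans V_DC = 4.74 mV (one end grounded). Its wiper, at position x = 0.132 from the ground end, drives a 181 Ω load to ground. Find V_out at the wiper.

V_out ≈ 0.606 mV

Split the track: R_lower = x·R_p = 6.732 Ω, R_upper = (1−x)·R_p = 44.27 Ω.
(x·R_p) ‖ R_L = 6.491 Ω.
Then V_out = V_DC · 6.491/(44.27 + 6.491) = 0.6061 mV.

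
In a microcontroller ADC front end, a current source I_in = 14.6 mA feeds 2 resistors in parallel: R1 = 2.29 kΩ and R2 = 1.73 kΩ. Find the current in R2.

I ≈ 8.32 mA

With just two branches, the current splits inversely with resistance.
I(R2) = 14.6 × 2.29/(2.29 + 1.73) = 14.6 × 0.5697 = 8.317 mA.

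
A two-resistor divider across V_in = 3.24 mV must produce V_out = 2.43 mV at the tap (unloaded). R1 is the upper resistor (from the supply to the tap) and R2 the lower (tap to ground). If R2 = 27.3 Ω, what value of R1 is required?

R1 ≈ 9.10 Ω

The divider ratio is R2/(R1+R2) = 2.43/3.24 = 0.7500.
Rearranging, R1 = R2·(1−k)/k = 27.3 × 0.3333 = 9.100 Ω.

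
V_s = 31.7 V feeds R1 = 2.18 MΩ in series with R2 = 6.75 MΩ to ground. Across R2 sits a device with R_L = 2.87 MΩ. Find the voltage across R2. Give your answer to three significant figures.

V_out ≈ 15.2 V

First combine the lower leg with the load: R2 ‖ R_L = 2.014 MΩ.
Voltage divider with the loaded lower leg: V_out = 31.7 × 2.014/(2.18 + 2.014) = 31.7 × 0.4802 = 15.22 V.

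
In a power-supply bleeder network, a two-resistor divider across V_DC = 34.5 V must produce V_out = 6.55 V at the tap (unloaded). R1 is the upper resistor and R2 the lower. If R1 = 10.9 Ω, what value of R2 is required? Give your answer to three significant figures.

V_out/V_DC = R2/(R1+R2) = 0.1899.
R2 = R1 · 0.1899/(1 − 0.1899) = 2.554 Ω.

R2 ≈ 2.55 Ω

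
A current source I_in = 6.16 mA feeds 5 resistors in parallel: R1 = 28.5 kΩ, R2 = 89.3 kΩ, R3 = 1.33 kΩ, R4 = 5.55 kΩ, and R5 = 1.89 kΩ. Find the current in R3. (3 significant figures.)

Conductances: ΣG = 1/28.5 + 1/89.3 + 1/1.33 + 1/5.55 + 1/1.89 = 1.507 (1/kΩ).
By the current-divider rule, I = I_in · G_k/ΣG = 6.16 × 0.4988 = 3.072 mA.

I ≈ 3.07 mA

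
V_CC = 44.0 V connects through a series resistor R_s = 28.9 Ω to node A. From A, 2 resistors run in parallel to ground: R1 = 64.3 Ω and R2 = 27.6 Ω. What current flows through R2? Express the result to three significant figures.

Parallel bank: R_p = 1/(1/64.3 + 1/27.6) = 19.31 Ω.
Node voltage V_A = V_CC · R_p/(R_s + R_p) = 44.0 × 0.4006 = 17.62 V.
Branch current I = V_A/R2 = 17.62/27.6 = 0.6386 A.
(Equivalently: I_total = 0.9127 A, then current-divider fraction G_k/ΣG = 0.6997.)

I ≈ 0.639 A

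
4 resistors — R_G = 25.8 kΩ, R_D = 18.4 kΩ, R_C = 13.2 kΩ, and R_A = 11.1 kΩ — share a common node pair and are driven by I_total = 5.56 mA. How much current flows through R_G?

Conductances: ΣG = 1/25.8 + 1/18.4 + 1/13.2 + 1/11.1 = 0.2590 (1/kΩ).
Current divider: I(R_G) = I_total · G_k/ΣG = 5.56 × (0.03876/0.2590) = 5.56 × 0.1497 = 0.8322 mA.

I ≈ 0.832 mA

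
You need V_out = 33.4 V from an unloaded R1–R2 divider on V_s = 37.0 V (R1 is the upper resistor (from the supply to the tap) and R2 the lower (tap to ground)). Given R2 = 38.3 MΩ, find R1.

Required fraction k = V_out/V_s = 0.9027.
R1 = R2·(1/k − 1) = 38.3 × 0.1078 = 4.128 MΩ.

R1 ≈ 4.13 MΩ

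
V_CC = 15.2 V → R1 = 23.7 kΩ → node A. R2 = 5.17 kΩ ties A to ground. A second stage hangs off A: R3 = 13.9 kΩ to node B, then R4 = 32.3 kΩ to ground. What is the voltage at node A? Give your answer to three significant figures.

Node A sees R2 in parallel with the series input of stage 2, R3 + R4 = 46.20 kΩ.
Effective lower resistance at A: R2 ‖ 46.20 = 4.650 kΩ.
So V_A = 15.2 × 0.1640 = 2.493 V.

V_A ≈ 2.49 V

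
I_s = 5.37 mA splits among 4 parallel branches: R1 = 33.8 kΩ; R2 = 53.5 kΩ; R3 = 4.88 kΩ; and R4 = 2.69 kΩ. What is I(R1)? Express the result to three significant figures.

ΣG = 1/33.8 + 1/53.5 + 1/4.88 + 1/2.69 = 0.6249.
Current divider: I(R1) = I_s · G_k/ΣG = 5.37 × (0.02959/0.6249) = 5.37 × 0.04734 = 0.2542 mA.

I ≈ 0.254 mA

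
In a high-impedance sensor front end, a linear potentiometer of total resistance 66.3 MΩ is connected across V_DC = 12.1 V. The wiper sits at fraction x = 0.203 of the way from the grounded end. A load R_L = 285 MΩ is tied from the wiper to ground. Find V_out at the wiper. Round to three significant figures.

V_out ≈ 2.37 V

The pot divides into 52.84 MΩ above the wiper and 13.46 MΩ below.
R_L loads the lower segment: effective lower R = 12.85 MΩ.
Then V_out = V_DC · 12.85/(52.84 + 12.85) = 2.367 V.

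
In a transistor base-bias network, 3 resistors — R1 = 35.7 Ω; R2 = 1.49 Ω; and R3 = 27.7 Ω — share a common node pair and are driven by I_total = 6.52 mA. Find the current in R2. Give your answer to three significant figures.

I ≈ 5.95 mA

Conductances: ΣG = 1/35.7 + 1/1.49 + 1/27.7 = 0.7353 (1/Ω).
Current divider: I(R2) = I_total · G_k/ΣG = 6.52 × (0.6711/0.7353) = 6.52 × 0.9128 = 5.951 mA.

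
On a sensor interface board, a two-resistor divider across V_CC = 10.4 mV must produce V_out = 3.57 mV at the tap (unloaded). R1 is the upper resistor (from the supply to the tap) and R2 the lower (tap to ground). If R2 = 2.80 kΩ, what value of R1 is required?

R1 ≈ 5.36 kΩ

Required fraction k = V_out/V_CC = 0.3433.
Rearranging, R1 = R2·(1−k)/k = 2.80 × 1.913 = 5.357 kΩ.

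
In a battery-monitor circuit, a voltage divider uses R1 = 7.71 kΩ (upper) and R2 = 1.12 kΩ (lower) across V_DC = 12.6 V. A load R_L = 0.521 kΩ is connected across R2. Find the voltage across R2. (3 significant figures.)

V_out ≈ 0.555 V

R2 ‖ R_L = (1.12 × 0.521)/(1.12 + 0.521) = 0.3556 kΩ.
Voltage divider with the loaded lower leg: V_out = 12.6 × 0.3556/(7.71 + 0.3556) = 12.6 × 0.04409 = 0.5555 V.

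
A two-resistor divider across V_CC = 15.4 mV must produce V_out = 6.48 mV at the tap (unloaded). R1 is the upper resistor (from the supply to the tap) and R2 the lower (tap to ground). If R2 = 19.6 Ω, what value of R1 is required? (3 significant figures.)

The divider ratio is R2/(R1+R2) = 6.48/15.4 = 0.4208.
R1 = R2·(1/k − 1) = 19.6 × 1.377 = 26.98 Ω.

R1 ≈ 27.0 Ω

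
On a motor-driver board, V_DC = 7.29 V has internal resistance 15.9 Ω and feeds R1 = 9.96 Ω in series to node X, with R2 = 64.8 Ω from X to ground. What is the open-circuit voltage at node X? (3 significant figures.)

V_th ≈ 5.21 V

R1' = 15.9 + 9.96 = 25.86 Ω (source resistance + R1).
With X open, the divider is unloaded: V_th = 7.29 × 64.8/90.66 = 5.211 V.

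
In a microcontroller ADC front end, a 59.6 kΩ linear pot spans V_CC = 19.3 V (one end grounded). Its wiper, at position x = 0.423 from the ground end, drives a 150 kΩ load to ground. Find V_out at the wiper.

V_out ≈ 7.44 V

Lower segment x·R_p = 25.21 kΩ; upper segment (1−x)·R_p = 34.39 kΩ.
(x·R_p) ‖ R_L = 21.58 kΩ.
Loaded-divider output: V_out = 19.3 × 0.3856 = 7.442 V.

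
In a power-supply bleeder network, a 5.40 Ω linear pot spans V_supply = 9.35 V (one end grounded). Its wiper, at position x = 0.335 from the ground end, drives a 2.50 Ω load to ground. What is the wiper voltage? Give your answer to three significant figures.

Split the track: R_lower = x·R_p = 1.809 Ω, R_upper = (1−x)·R_p = 3.591 Ω.
(x·R_p) ‖ R_L = 1.050 Ω.
Then V_out = V_supply · 1.050/(3.591 + 1.050) = 2.115 V.

V_out ≈ 2.11 V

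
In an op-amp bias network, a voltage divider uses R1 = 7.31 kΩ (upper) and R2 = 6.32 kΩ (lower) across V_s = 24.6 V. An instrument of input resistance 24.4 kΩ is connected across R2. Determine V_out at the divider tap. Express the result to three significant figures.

R2 ‖ R_L = (6.32 × 24.4)/(6.32 + 24.4) = 5.020 kΩ.
Voltage divider with the loaded lower leg: V_out = 24.6 × 5.020/(7.31 + 5.020) = 24.6 × 0.4071 = 10.02 V.

V_out ≈ 10.0 V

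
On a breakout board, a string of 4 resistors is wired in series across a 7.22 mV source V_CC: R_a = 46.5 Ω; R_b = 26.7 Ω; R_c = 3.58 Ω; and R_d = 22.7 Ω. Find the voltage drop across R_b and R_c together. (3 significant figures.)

Total series resistance ΣR = 46.5 + 26.7 + 3.58 + 22.7 = 99.48 Ω.
R_{R_b..R_c} = 26.7 + 3.58 = 30.28 Ω.
By the voltage-divider rule, V = 7.22 × 30.28/99.48 = 2.198 mV.

V ≈ 2.20 mV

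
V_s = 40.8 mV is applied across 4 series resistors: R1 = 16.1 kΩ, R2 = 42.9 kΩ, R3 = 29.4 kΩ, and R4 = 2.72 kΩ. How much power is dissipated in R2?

P ≈ 8.60 nW

Series current I = V_s/ΣR = 40.8/91.12 = 0.4478 µA.
P(R2) = I²·R2 = (0.4478)² × 42.9 = 8.601 nW.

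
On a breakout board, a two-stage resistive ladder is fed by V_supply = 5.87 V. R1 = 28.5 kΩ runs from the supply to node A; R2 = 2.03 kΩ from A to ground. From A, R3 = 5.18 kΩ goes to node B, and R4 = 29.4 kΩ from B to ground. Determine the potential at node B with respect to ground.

V_B ≈ 0.315 V

Looking into the second stage from A: R3 + R4 = 34.58 kΩ appears in parallel with R2.
R2 ‖ (R3+R4) = 1.917 kΩ.
So V_A = 5.87 × 0.06304 = 0.3700 V.
Then the unloaded second divider: V_B = V_A × R4/(R3+R4) = 0.3700 × 0.8502 = 0.3146 V.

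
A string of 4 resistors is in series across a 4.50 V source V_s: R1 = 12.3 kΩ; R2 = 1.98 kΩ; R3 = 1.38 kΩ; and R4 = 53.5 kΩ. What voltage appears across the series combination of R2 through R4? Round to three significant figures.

Total series resistance ΣR = 12.3 + 1.98 + 1.38 + 53.5 = 69.16 kΩ.
R_{R2..R4} = 1.98 + 1.38 + 53.5 = 56.86 kΩ.
Voltage divider: V = V_s · (56.86 / 69.16) = 4.50 × 0.8222 = 3.700 V.

V ≈ 3.70 V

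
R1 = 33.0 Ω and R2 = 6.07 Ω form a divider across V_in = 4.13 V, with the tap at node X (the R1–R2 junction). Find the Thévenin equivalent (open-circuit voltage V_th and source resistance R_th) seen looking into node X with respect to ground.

With X open, the divider is unloaded: V_th = 4.13 × 6.07/39.07 = 0.6416 V.
Looking into X with the source shorted: R_th = R1·R2/(R1+R2) = 33.00 × 6.07/39.07 = 5.127 Ω.

V_th ≈ 0.642 V, R_th ≈ 5.13 Ω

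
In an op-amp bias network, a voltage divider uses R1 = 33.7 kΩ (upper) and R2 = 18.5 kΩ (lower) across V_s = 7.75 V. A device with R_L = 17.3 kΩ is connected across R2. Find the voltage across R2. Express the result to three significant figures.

First combine the lower leg with the load: R2 ‖ R_L = 8.940 kΩ.
Voltage divider with the loaded lower leg: V_out = 7.75 × 8.940/(33.7 + 8.940) = 7.75 × 0.2097 = 1.625 V.
(Unloaded it would be 2.75 V; the load pulls it down.)

V_out ≈ 1.62 V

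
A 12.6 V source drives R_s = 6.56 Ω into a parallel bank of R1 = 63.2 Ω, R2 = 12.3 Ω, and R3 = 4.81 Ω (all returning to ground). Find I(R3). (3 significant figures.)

I ≈ 0.873 A

Parallel bank: R_p = 1/(1/63.2 + 1/12.3 + 1/4.81) = 3.278 Ω.
V_A = 12.6 × 3.278/9.838 = 4.199 V.
I(R3) = V_A / R3 = 4.199/4.81 = 0.8729 A.
(Check via current divider: I_total = 1.281 A; share G_k/ΣG = 0.6816 → same result.)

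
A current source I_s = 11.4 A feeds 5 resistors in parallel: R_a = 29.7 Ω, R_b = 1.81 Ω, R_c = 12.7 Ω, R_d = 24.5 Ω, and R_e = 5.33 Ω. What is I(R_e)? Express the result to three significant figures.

Conductances: ΣG = 1/29.7 + 1/1.81 + 1/12.7 + 1/24.5 + 1/5.33 = 0.8933 (1/Ω).
By the current-divider rule, I = I_s · G_k/ΣG = 11.4 × 0.2100 = 2.394 A.

I ≈ 2.39 A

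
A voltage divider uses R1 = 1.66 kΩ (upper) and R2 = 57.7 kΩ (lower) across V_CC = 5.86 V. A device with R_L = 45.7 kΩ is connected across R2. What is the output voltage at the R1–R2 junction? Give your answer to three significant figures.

R2 ‖ R_L = (57.7 × 45.7)/(57.7 + 45.7) = 25.50 kΩ.
Now apply the divider: V_out = 5.86 × 0.9389 = 5.502 V.
(Unloaded it would be 5.70 V; the load pulls it down.)

V_out ≈ 5.50 V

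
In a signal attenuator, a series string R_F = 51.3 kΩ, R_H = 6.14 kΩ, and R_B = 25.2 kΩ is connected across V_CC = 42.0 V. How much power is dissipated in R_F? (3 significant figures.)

Series current I = V_CC/ΣR = 42.0/82.64 = 0.5082 mA.
V(R_F) = I·R = 26.07 V; P = V·I = 26.07 × 0.5082 = 13.25 mW.

P ≈ 13.3 mW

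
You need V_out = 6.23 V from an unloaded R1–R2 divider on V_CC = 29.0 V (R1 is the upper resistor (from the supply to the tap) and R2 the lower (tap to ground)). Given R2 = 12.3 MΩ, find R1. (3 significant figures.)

Required fraction k = V_out/V_CC = 0.2148.
Rearranging, R1 = R2·(1−k)/k = 12.3 × 3.655 = 44.96 MΩ.

R1 ≈ 45.0 MΩ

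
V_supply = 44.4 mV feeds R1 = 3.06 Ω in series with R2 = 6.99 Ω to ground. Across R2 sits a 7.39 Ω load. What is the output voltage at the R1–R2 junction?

V_out ≈ 24.0 mV

First combine the lower leg with the load: R2 ‖ R_L = 3.592 Ω.
Then V_out = V_supply · R2'/(R1 + R2') = 44.4 × 3.592/6.652 = 23.98 mV.
(Unloaded it would be 30.9 mV; the load pulls it down.)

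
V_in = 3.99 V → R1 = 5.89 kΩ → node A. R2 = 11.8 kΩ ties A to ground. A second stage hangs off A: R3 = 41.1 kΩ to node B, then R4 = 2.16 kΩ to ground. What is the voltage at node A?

V_A ≈ 2.44 V

The second stage (R3 + R4 = 43.26 kΩ) loads node A in parallel with R2.
Effective lower resistance at A: R2 ‖ 43.26 = 9.271 kΩ.
First divider: V_A = V_in · 9.271/(5.89 + 9.271) = 2.440 V.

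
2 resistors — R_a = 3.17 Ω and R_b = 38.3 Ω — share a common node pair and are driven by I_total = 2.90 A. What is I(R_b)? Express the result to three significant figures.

I ≈ 0.222 A

Two-branch current divider: I_k = I_total · R_other/(R_1 + R_2).
So I = 2.90 × 3.17/41.47 = 0.2217 A.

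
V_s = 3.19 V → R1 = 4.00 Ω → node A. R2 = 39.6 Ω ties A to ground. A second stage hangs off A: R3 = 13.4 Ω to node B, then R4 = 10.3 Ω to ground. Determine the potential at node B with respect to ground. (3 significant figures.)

V_B ≈ 1.09 V

The second stage (R3 + R4 = 23.70 Ω) loads node A in parallel with R2.
Effective lower resistance at A: R2 ‖ 23.70 = 14.83 Ω.
First divider: V_A = V_s · 14.83/(4.00 + 14.83) = 2.512 V.
V_B = V_A × 0.4346 = 1.092 V.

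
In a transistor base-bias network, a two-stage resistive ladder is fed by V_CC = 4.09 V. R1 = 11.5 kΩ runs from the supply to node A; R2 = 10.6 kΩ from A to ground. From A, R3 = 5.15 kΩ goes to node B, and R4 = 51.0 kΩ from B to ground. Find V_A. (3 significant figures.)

Looking into the second stage from A: R3 + R4 = 56.15 kΩ appears in parallel with R2.
Effective lower resistance at A: R2 ‖ 56.15 = 8.917 kΩ.
V_A = 4.09 × 8.917/(11.5 + 8.917) = 1.786 V.

V_A ≈ 1.79 V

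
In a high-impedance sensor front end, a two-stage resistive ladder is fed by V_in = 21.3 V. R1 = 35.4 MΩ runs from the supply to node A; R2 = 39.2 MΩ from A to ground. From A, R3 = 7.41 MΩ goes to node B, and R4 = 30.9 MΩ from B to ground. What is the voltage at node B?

V_B ≈ 6.08 V

The second stage (R3 + R4 = 38.31 MΩ) loads node A in parallel with R2.
Effective lower resistance at A: R2 ‖ 38.31 = 19.37 MΩ.
V_A = 21.3 × 19.37/(35.4 + 19.37) = 7.534 V.
Stage 2 is unloaded, so V_B = V_A · R4/(R3+R4) = 7.534 × 30.9/38.31 = 6.077 V.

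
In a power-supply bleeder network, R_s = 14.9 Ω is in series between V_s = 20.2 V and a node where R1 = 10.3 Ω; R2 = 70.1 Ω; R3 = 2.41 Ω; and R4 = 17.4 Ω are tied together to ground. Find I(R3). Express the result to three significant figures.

I ≈ 0.864 A

Combine the parallel branches: R_p = (1/10.3 + 1/70.1 + 1/2.41 + 1/17.4)⁻¹ = 1.713 Ω.
V_A = 20.2 × 1.713/16.61 = 2.083 V.
I(R3) = V_A / R3 = 2.083/2.41 = 0.8643 A.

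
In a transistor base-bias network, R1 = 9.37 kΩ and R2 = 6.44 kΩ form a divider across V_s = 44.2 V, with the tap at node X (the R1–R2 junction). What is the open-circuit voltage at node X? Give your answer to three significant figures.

V_th ≈ 18.0 V

V_th is the unloaded tap voltage: V_s · R2/(R1+R2) = 44.2 × 0.4073 = 18.00 V.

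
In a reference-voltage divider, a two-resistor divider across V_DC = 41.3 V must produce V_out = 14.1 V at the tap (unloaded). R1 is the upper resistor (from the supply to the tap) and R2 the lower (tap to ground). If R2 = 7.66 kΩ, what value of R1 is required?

R1 ≈ 14.8 kΩ

V_out/V_DC = R2/(R1+R2) = 0.3414.
R1 = R2·(1/k − 1) = 7.66 × 1.929 = 14.78 kΩ.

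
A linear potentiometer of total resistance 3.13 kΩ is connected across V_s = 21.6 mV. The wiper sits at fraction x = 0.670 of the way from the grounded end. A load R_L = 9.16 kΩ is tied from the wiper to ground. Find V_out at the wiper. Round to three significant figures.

V_out ≈ 13.5 mV

Split the track: R_lower = x·R_p = 2.097 kΩ, R_upper = (1−x)·R_p = 1.033 kΩ.
R_L loads the lower segment: effective lower R = 1.706 kΩ.
V_out = 21.6 × 1.706/(1.033 + 1.706) = 13.46 mV.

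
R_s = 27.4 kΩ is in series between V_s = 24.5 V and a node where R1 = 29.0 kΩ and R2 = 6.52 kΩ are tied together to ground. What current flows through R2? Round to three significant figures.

I ≈ 0.611 mA

Equivalent of the parallel group: R_p = 5.323 kΩ.
V_A by voltage divider: V_A = 24.5 × 5.323/(27.4 + 5.323) = 3.986 V.
I(R2) = V_A / R2 = 3.986/6.52 = 0.6113 mA.
(Equivalently: I_total = 0.7487 mA, then current-divider fraction G_k/ΣG = 0.8164.)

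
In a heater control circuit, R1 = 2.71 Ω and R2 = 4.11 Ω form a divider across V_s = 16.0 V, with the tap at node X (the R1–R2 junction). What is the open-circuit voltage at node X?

V_th is the unloaded tap voltage: V_s · R2/(R1+R2) = 16.0 × 0.6026 = 9.642 V.

V_th ≈ 9.64 V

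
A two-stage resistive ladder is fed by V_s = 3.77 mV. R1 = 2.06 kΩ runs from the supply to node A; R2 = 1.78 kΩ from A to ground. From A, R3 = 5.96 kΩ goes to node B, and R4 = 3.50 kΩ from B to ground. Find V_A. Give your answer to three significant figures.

The second stage (R3 + R4 = 9.460 kΩ) loads node A in parallel with R2.
Effective lower resistance at A: R2 ‖ 9.460 = 1.498 kΩ.
So V_A = 3.77 × 0.4210 = 1.587 mV.

V_A ≈ 1.59 mV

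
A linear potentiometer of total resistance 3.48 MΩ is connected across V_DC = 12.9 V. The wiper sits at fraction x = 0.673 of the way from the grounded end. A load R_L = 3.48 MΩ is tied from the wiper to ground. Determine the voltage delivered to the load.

Split the track: R_lower = x·R_p = 2.342 MΩ, R_upper = (1−x)·R_p = 1.138 MΩ.
Lower segment in parallel with the load: 2.342 ‖ 3.48 = 1.400 MΩ.
Then V_out = V_DC · 1.400/(1.138 + 1.400) = 7.116 V.

V_out ≈ 7.12 V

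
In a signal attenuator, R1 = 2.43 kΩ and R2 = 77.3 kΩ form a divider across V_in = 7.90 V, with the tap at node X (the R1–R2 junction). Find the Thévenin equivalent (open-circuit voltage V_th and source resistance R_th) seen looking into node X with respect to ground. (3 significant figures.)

V_th is the unloaded tap voltage: V_in · R2/(R1+R2) = 7.90 × 0.9695 = 7.659 V.
With V_in suppressed (replaced by a short), R_th = R1 ‖ R2 = (2.430 × 77.3)/(2.430 + 77.3) = 2.356 kΩ.

V_th ≈ 7.66 V, R_th ≈ 2.36 kΩ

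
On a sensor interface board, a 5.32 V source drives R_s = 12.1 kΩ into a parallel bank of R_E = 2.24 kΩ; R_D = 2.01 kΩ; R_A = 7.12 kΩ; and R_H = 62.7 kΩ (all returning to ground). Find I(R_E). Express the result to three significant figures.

Combine the parallel branches: R_p = (1/2.24 + 1/2.01 + 1/7.12 + 1/62.7)⁻¹ = 0.9088 kΩ.
Node voltage V_A = V_supply · R_p/(R_s + R_p) = 5.32 × 0.06986 = 0.3717 V.
I(R_E) = V_A / R_E = 0.3717/2.24 = 0.1659 mA.

I ≈ 0.166 mA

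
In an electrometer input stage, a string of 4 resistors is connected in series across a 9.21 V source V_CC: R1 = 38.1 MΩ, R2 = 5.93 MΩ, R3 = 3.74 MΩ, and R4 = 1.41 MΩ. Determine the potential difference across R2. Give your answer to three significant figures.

Total series resistance ΣR = 38.1 + 5.93 + 3.74 + 1.41 = 49.18 MΩ.
Voltage divider: V = V_CC · (5.930 / 49.18) = 9.21 × 0.1206 = 1.111 V.

V ≈ 1.11 V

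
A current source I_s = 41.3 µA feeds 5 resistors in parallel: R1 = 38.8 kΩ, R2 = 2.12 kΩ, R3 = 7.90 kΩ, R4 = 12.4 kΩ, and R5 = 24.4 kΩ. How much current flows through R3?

Total conductance ΣG = 1/38.8 + 1/2.12 + 1/7.90 + 1/12.4 + 1/24.4 = 0.7457 (units of 1/kΩ).
R3 takes the fraction G_k/ΣG = 0.1266/0.7457 = 0.1698, so I = 41.3 × 0.1698 = 7.011 µA.

I ≈ 7.01 µA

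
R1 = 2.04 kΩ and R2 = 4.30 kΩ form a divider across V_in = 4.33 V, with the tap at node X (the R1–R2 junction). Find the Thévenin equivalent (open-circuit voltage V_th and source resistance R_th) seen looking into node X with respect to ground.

Open-circuit (no load on X): V_th = V_in · R2/(R1 + R2) = 4.33 × 4.30/(2.040 + 4.30) = 2.937 V.
Looking into X with the source shorted: R_th = R1·R2/(R1+R2) = 2.040 × 4.30/6.340 = 1.384 kΩ.

V_th ≈ 2.94 V, R_th ≈ 1.38 kΩ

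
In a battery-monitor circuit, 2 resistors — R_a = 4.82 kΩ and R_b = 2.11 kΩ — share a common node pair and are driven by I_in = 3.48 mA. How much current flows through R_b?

Two-branch current divider: I_k = I_in · R_other/(R_1 + R_2).
I(R_b) = 3.48 × 4.82/(4.82 + 2.11) = 3.48 × 0.6955 = 2.420 mA.

I ≈ 2.42 mA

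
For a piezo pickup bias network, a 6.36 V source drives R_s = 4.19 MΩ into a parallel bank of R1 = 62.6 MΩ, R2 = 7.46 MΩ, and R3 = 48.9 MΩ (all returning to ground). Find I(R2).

I ≈ 0.497 µA

Parallel bank: R_p = 1/(1/62.6 + 1/7.46 + 1/48.9) = 5.866 MΩ.
Node voltage V_A = V_supply · R_p/(R_s + R_p) = 6.36 × 0.5833 = 3.710 V.
Branch current I = V_A/R2 = 3.710/7.46 = 0.4973 µA.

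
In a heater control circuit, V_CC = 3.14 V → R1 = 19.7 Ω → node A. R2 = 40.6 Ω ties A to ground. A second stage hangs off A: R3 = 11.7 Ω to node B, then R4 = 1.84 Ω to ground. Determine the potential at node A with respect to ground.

V_A ≈ 1.07 V

Looking into the second stage from A: R3 + R4 = 13.54 Ω appears in parallel with R2.
Effective lower resistance at A: R2 ‖ 13.54 = 10.15 Ω.
First divider: V_A = V_CC · 10.15/(19.7 + 10.15) = 1.068 V.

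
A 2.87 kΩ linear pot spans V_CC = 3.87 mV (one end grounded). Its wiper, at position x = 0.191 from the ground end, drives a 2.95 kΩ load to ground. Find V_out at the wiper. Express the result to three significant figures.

V_out ≈ 0.643 mV

The pot divides into 2.322 kΩ above the wiper and 0.5482 kΩ below.
(x·R_p) ‖ R_L = 0.4623 kΩ.
Loaded-divider output: V_out = 3.87 × 0.1660 = 0.6426 mV.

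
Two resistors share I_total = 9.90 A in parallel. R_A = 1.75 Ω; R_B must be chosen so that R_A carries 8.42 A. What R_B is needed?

R_B ≈ 9.96 Ω

The fraction through R_A equals R_B/(R_A+R_B).
8.42/9.90 = R_B/(R_A + R_B) → R_B = R_A · (0.8505)/(1 − 0.8505) = 1.75 × 5.689 = 9.956 Ω.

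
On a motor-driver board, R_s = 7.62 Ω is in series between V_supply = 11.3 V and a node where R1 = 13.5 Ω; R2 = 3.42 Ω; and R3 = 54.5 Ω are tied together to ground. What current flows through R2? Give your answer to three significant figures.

Equivalent of the parallel group: R_p = 2.599 Ω.
V_A = 11.3 × 2.599/10.22 = 2.874 V.
Branch current I = V_A/R2 = 2.874/3.42 = 0.8402 A.

I ≈ 0.840 A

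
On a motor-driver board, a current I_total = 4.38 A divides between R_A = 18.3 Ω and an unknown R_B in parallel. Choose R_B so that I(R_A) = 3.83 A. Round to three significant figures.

R_B ≈ 127 Ω

The fraction through R_A equals R_B/(R_A+R_B).
With f = 0.8744, R_B = R_A · f/(1−f) = 18.3 × 6.964 = 127.4 Ω.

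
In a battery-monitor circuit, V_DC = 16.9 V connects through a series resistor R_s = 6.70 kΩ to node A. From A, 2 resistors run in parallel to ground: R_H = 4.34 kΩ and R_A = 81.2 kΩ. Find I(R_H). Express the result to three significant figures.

I ≈ 1.48 mA

Combine the parallel branches: R_p = (1/4.34 + 1/81.2)⁻¹ = 4.120 kΩ.
V_A by voltage divider: V_A = 16.9 × 4.120/(6.70 + 4.120) = 6.435 V.
Branch current I = V_A/R_H = 6.435/4.34 = 1.483 mA.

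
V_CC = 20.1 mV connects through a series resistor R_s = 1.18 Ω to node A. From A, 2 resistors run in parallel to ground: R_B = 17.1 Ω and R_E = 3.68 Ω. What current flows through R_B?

Parallel bank: R_p = 1/(1/17.1 + 1/3.68) = 3.028 Ω.
V_A = 20.1 × 3.028/4.208 = 14.46 mV.
Branch current I = V_A/R_B = 14.46/17.1 = 0.8458 mA.

I ≈ 0.846 mA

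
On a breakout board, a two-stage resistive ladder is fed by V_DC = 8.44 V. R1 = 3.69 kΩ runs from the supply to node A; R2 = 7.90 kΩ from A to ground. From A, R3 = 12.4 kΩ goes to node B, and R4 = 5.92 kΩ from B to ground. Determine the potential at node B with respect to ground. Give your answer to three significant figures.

V_B ≈ 1.63 V

Node A sees R2 in parallel with the series input of stage 2, R3 + R4 = 18.32 kΩ.
R2 ‖ (R3+R4) = 5.520 kΩ.
V_A = 8.44 × 5.520/(3.69 + 5.520) = 5.058 V.
Then the unloaded second divider: V_B = V_A × R4/(R3+R4) = 5.058 × 0.3231 = 1.635 V.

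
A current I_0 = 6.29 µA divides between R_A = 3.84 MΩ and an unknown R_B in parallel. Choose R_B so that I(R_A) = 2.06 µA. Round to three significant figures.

R_B ≈ 1.87 MΩ

The fraction through R_A equals R_B/(R_A+R_B).
2.06/6.29 = R_B/(R_A + R_B) → R_B = R_A · (0.3275)/(1 − 0.3275) = 3.84 × 0.4870 = 1.870 MΩ.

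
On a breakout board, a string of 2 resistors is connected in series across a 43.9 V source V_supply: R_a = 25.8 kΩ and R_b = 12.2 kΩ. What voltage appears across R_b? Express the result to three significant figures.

V ≈ 14.1 V

Total series resistance ΣR = 25.8 + 12.2 = 38.00 kΩ.
Voltage divider: V = V_supply · (12.20 / 38.00) = 43.9 × 0.3211 = 14.09 V.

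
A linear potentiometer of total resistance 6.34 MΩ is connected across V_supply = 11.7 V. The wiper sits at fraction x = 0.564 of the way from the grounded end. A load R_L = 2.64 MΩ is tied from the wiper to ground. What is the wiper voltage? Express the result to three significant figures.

The pot divides into 2.764 MΩ above the wiper and 3.576 MΩ below.
(x·R_p) ‖ R_L = 1.519 MΩ.
V_out = 11.7 × 1.519/(2.764 + 1.519) = 4.149 V.

V_out ≈ 4.15 V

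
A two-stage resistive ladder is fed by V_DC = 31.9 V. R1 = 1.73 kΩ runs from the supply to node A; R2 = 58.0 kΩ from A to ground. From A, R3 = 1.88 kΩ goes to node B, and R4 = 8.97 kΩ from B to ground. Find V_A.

Node A sees R2 in parallel with the series input of stage 2, R3 + R4 = 10.85 kΩ.
Effective lower resistance at A: R2 ‖ 10.85 = 9.140 kΩ.
So V_A = 31.9 × 0.8408 = 26.82 V.

V_A ≈ 26.8 V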